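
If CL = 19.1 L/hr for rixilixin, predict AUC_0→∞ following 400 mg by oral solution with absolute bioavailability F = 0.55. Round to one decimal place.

AUC = 11.5 mg/L·hr

AUC_0→∞ = F × Dose / CL
        = 0.55 × 400 / 19.1 = 11.5183 mg/L·hr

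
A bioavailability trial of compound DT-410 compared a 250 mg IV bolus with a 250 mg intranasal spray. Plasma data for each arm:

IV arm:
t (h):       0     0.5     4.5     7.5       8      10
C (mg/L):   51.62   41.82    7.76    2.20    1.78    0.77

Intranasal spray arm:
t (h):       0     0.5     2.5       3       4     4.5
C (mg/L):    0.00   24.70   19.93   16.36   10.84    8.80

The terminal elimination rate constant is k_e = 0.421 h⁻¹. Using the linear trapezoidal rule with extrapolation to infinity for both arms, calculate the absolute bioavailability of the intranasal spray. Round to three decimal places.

Trapezoidal AUC_0→10 (IV):
  [0→0.5]: (51.62+41.82)/2 × 0.5 = 23.36
  [0.5→4.5]: (41.82+7.76)/2 × 4 = 99.16
  [4.5→7.5]: (7.76+2.20)/2 × 3 = 14.94
  [7.5→8]: (2.20+1.78)/2 × 0.5 = 0.995
  [8→10]: (1.78+0.77)/2 × 2 = 2.55
  Sum = 141.005 mg/L·h
IV tail: 0.77/0.421 = 1.829; AUC_iv,0→∞ = 141.005 + 1.829 = 142.834 mg/L·h
Trapezoidal AUC_0→4.5 (intranasal spray):
  [0→0.5]: (0.00+24.70)/2 × 0.5 = 6.175
  [0.5→2.5]: (24.70+19.93)/2 × 2 = 44.63
  [2.5→3]: (19.93+16.36)/2 × 0.5 = 9.0725
  [3→4]: (16.36+10.84)/2 × 1 = 13.6
  [4→4.5]: (10.84+8.80)/2 × 0.5 = 4.91
  Sum = 78.3875 mg/L·h
intranasal spray tail: 8.80/0.421 = 20.903; AUC_ev,0→∞ = 78.3875 + 20.903 = 99.2905 mg/L·h
F = (AUC_ev/D_ev)/(AUC_iv/D_iv) = (99.2905/250)/(142.834/250) = 0.397162/0.571336 = 0.6951

F = 0.695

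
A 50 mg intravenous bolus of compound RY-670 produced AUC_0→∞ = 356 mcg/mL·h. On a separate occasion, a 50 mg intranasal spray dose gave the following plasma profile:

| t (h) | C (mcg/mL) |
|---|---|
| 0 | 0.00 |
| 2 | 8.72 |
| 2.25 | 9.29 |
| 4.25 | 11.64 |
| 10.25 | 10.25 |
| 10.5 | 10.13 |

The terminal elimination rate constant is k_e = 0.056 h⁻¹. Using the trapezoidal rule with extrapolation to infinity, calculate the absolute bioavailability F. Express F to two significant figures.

F = 0.79

Trapezoidal AUC_0→10.5 (intranasal spray):
  [0→2]: (0.00+8.72)/2 × 2 = 8.72
  [2→2.25]: (8.72+9.29)/2 × 0.25 = 2.25125
  [2.25→4.25]: (9.29+11.64)/2 × 2 = 20.93
  [4.25→10.25]: (11.64+10.25)/2 × 6 = 65.67
  [10.25→10.5]: (10.25+10.13)/2 × 0.25 = 2.5475
  Sum = 100.11875 mcg/mL·h
Tail: C_last/k_e = 10.13/0.056 = 180.893
AUC_0→∞ (intranasal spray) = 100.11875 + 180.893 = 281.01175 mcg/mL·h
F = (AUC_ev/D_ev)/(AUC_iv/D_iv) = (281.01175/50)/(356/50) = 5.620235/7.12 = 0.7894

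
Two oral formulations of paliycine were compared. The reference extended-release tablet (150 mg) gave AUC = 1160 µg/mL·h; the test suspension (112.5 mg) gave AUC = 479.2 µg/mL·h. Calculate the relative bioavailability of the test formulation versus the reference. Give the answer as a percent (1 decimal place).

F_rel = (AUC_test/D_test) / (AUC_ref/D_ref)
      = (479.2/112.5) / (1160/150)
      = 4.25956 / 7.73333 = 0.5508 = 55.08%

F_rel = 55.1%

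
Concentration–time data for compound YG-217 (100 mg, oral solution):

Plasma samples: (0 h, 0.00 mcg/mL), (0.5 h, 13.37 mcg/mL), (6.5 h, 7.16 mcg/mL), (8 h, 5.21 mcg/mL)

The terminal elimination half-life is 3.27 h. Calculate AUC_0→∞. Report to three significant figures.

Trapezoidal AUC_0→8:
  [0→0.5]: (0.00+13.37)/2 × 0.5 = 3.3425
  [0.5→6.5]: (13.37+7.16)/2 × 6 = 61.59
  [6.5→8]: (7.16+5.21)/2 × 1.5 = 9.2775
  Sum = 74.21 mcg/mL·h
k_e = ln2 / t½ = 0.693147 / 3.27 = 0.2120 h^-1
Extrapolated tail: C_last / k_e = 5.21 / 0.212 = 24.575
AUC_0→∞ = 74.21 + 24.575 = 98.785 mcg/mL·h

AUC = 98.8 mcg/mL·h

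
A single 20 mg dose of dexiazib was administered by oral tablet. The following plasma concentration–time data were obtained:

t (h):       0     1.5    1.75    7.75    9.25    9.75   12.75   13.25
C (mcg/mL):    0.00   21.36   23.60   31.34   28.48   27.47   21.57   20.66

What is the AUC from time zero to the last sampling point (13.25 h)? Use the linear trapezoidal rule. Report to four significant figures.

Trapezoidal AUC_0→13.25:
  [0→1.5]: (0.00+21.36)/2 × 1.5 = 16.02
  [1.5→1.75]: (21.36+23.60)/2 × 0.25 = 5.62
  [1.75→7.75]: (23.60+31.34)/2 × 6 = 164.82
  [7.75→9.25]: (31.34+28.48)/2 × 1.5 = 44.865
  [9.25→9.75]: (28.48+27.47)/2 × 0.5 = 13.9875
  [9.75→12.75]: (27.47+21.57)/2 × 3 = 73.56
  [12.75→13.25]: (21.57+20.66)/2 × 0.5 = 10.5575
  Sum = 329.43 mcg/mL·h

AUC = 329.4 mcg/mL·h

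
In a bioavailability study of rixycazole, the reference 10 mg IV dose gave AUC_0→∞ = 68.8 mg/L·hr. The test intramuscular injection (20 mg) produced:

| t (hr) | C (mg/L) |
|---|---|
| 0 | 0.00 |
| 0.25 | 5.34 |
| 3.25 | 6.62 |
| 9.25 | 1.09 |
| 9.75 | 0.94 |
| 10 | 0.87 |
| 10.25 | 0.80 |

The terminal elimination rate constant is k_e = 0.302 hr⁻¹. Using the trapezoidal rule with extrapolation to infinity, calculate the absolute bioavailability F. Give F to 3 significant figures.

F = 0.329

Trapezoidal AUC_0→10.25 (intramuscular injection):
  [0→0.25]: (0.00+5.34)/2 × 0.25 = 0.6675
  [0.25→3.25]: (5.34+6.62)/2 × 3 = 17.94
  [3.25→9.25]: (6.62+1.09)/2 × 6 = 23.13
  [9.25→9.75]: (1.09+0.94)/2 × 0.5 = 0.5075
  [9.75→10]: (0.94+0.87)/2 × 0.25 = 0.22625
  [10→10.25]: (0.87+0.80)/2 × 0.25 = 0.20875
  Sum = 42.68 mg/L·hr
Tail: C_last/k_e = 0.80/0.302 = 2.649
AUC_0→∞ (intramuscular injection) = 42.68 + 2.649 = 45.329 mg/L·hr
F = (AUC_ev/D_ev)/(AUC_iv/D_iv) = (45.329/20)/(68.8/10) = 2.26645/6.88 = 0.3294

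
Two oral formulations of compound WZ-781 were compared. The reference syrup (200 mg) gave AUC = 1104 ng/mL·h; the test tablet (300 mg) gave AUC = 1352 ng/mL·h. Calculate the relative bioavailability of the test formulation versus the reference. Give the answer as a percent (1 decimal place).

F_rel = 81.6%

F_rel = (AUC_test/D_test) / (AUC_ref/D_ref)
      = (1352/300) / (1104/200)
      = 4.50667 / 5.52 = 0.8164 = 81.64%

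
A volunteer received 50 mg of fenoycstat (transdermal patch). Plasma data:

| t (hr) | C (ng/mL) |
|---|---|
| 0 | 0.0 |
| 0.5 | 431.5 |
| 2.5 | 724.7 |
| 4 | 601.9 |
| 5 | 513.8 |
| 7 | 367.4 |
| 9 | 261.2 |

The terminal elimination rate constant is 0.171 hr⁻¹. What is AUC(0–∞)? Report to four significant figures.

AUC = 5854 ng/mL·hr

Trapezoidal AUC_0→9:
  [0→0.5]: (0.0+431.5)/2 × 0.5 = 107.875
  [0.5→2.5]: (431.5+724.7)/2 × 2 = 1156.2
  [2.5→4]: (724.7+601.9)/2 × 1.5 = 994.95
  [4→5]: (601.9+513.8)/2 × 1 = 557.85
  [5→7]: (513.8+367.4)/2 × 2 = 881.2
  [7→9]: (367.4+261.2)/2 × 2 = 628.6
  Sum = 4326.675 ng/mL·hr
Extrapolated tail: C_last / k_e = 261.2 / 0.171 = 1527.485
AUC_0→∞ = 4326.675 + 1527.485 = 5854.16 ng/mL·hr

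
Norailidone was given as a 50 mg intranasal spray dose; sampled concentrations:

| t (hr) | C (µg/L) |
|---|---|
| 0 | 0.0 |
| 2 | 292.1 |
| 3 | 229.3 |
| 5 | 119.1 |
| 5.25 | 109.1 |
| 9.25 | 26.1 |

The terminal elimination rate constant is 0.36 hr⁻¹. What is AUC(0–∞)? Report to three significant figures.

AUC = 1270 µg/L·hr

Trapezoidal AUC_0→9.25:
  [0→2]: (0.0+292.1)/2 × 2 = 292.1
  [2→3]: (292.1+229.3)/2 × 1 = 260.7
  [3→5]: (229.3+119.1)/2 × 2 = 348.4
  [5→5.25]: (119.1+109.1)/2 × 0.25 = 28.525
  [5.25→9.25]: (109.1+26.1)/2 × 4 = 270.4
  Sum = 1200.125 µg/L·hr
Extrapolated tail: C_last / k_e = 26.1 / 0.36 = 72.500
AUC_0→∞ = 1200.125 + 72.500 = 1272.625 µg/L·hr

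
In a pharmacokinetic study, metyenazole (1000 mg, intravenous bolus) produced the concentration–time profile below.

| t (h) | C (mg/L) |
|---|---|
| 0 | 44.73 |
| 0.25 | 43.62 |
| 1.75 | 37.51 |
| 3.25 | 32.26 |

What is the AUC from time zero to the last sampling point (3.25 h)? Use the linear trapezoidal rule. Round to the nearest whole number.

AUC = 124 mg/L·h

Trapezoidal AUC_0→3.25:
  [0→0.25]: (44.73+43.62)/2 × 0.25 = 11.04375
  [0.25→1.75]: (43.62+37.51)/2 × 1.5 = 60.8475
  [1.75→3.25]: (37.51+32.26)/2 × 1.5 = 52.3275
  Sum = 124.21875 mg/L·h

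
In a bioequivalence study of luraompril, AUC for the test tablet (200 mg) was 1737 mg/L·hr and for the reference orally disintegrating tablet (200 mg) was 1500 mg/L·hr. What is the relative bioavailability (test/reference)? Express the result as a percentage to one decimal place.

F_rel = (AUC_test/D_test) / (AUC_ref/D_ref)
      = (1737/200) / (1500/200)
      = 8.685 / 7.5 = 1.1580 = 115.80%

F_rel = 115.8%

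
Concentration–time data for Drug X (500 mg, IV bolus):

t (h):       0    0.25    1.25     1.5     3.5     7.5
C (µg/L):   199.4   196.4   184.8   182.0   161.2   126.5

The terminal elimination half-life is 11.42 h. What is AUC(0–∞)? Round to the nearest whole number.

AUC = 3289 µg/L·h

Trapezoidal AUC_0→7.5:
  [0→0.25]: (199.4+196.4)/2 × 0.25 = 49.475
  [0.25→1.25]: (196.4+184.8)/2 × 1 = 190.6
  [1.25→1.5]: (184.8+182.0)/2 × 0.25 = 45.85
  [1.5→3.5]: (182.0+161.2)/2 × 2 = 343.2
  [3.5→7.5]: (161.2+126.5)/2 × 4 = 575.4
  Sum = 1204.525 µg/L·h
k_e = ln2 / t½ = 0.693147 / 11.42 = 0.0607 h^-1
Extrapolated tail: C_last / k_e = 126.5 / 0.0607 = 2084.020
AUC_0→∞ = 1204.525 + 2084.020 = 3288.545 µg/L·h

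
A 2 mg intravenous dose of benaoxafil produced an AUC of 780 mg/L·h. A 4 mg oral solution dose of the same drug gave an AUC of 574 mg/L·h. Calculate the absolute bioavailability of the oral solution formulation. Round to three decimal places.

F = 0.368

F = (AUC_ev / D_ev) / (AUC_iv / D_iv)
  = (574/4) / (780/2)
  = 143.5 / 390 = 0.3679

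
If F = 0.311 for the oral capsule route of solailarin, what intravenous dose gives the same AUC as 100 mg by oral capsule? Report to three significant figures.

D_iv = 31.1 mg

Systemic exposure from an extravascular dose = F × D_ev, so the equivalent IV dose is F × D_ev.
D_iv = F × D_ev = 0.311 × 100 = 31.1 mg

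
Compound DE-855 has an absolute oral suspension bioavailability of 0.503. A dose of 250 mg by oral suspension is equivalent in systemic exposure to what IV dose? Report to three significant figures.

Systemic exposure from an extravascular dose = F × D_ev, so the equivalent IV dose is F × D_ev.
D_iv = F × D_ev = 0.503 × 250 = 125.75 mg

D_iv = 126 mg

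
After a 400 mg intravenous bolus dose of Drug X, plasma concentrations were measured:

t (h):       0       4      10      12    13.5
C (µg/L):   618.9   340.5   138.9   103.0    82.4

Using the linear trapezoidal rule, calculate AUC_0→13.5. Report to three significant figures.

AUC = 3740 µg/L·h

Trapezoidal AUC_0→13.5:
  [0→4]: (618.9+340.5)/2 × 4 = 1918.8
  [4→10]: (340.5+138.9)/2 × 6 = 1438.2
  [10→12]: (138.9+103.0)/2 × 2 = 241.9
  [12→13.5]: (103.0+82.4)/2 × 1.5 = 139.05
  Sum = 3737.95 µg/L·h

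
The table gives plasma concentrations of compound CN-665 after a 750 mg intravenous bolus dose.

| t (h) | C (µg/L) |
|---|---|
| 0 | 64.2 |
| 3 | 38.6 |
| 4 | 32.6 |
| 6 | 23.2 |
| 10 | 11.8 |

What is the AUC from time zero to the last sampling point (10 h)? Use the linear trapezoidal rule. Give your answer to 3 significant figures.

AUC = 316 µg/L·h

Trapezoidal AUC_0→10:
  [0→3]: (64.2+38.6)/2 × 3 = 154.2
  [3→4]: (38.6+32.6)/2 × 1 = 35.6
  [4→6]: (32.6+23.2)/2 × 2 = 55.8
  [6→10]: (23.2+11.8)/2 × 4 = 70.0
  Sum = 315.6 µg/L·h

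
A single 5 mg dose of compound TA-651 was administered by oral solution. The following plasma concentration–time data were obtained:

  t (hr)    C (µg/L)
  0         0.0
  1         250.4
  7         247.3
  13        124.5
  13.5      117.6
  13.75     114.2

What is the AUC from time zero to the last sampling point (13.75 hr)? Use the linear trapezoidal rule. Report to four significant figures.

Trapezoidal AUC_0→13.75:
  [0→1]: (0.0+250.4)/2 × 1 = 125.2
  [1→7]: (250.4+247.3)/2 × 6 = 1493.1
  [7→13]: (247.3+124.5)/2 × 6 = 1115.4
  [13→13.5]: (124.5+117.6)/2 × 0.5 = 60.525
  [13.5→13.75]: (117.6+114.2)/2 × 0.25 = 28.975
  Sum = 2823.2 µg/L·hr

AUC = 2823 µg/L·hr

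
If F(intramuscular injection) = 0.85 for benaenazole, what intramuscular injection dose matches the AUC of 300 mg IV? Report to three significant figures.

D_intramuscular = 353 mg

For equal systemic exposure: F × D_ev = D_iv
D_ev = D_iv / F = 300 / 0.85 = 352.941 mg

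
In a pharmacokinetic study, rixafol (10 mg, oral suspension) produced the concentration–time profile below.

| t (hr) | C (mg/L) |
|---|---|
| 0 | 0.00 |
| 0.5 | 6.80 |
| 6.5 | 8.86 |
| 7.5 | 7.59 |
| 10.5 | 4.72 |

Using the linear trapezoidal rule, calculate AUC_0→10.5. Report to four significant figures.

Trapezoidal AUC_0→10.5:
  [0→0.5]: (0.00+6.80)/2 × 0.5 = 1.7
  [0.5→6.5]: (6.80+8.86)/2 × 6 = 46.98
  [6.5→7.5]: (8.86+7.59)/2 × 1 = 8.225
  [7.5→10.5]: (7.59+4.72)/2 × 3 = 18.465
  Sum = 75.37 mg/L·hr

AUC = 75.37 mg/L·hr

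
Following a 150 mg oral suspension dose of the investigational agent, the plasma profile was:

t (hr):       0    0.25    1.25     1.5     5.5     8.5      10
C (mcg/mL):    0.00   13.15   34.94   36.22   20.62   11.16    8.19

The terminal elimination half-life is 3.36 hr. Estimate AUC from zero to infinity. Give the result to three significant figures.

Trapezoidal AUC_0→10:
  [0→0.25]: (0.00+13.15)/2 × 0.25 = 1.64375
  [0.25→1.25]: (13.15+34.94)/2 × 1 = 24.045
  [1.25→1.5]: (34.94+36.22)/2 × 0.25 = 8.895
  [1.5→5.5]: (36.22+20.62)/2 × 4 = 113.68
  [5.5→8.5]: (20.62+11.16)/2 × 3 = 47.67
  [8.5→10]: (11.16+8.19)/2 × 1.5 = 14.5125
  Sum = 210.44625 mcg/mL·hr
k_e = ln2 / t½ = 0.693147 / 3.36 = 0.2063 hr^-1
Extrapolated tail: C_last / k_e = 8.19 / 0.2063 = 39.699
AUC_0→∞ = 210.44625 + 39.699 = 250.14525 mcg/mL·hr

AUC = 250 mcg/mL·hr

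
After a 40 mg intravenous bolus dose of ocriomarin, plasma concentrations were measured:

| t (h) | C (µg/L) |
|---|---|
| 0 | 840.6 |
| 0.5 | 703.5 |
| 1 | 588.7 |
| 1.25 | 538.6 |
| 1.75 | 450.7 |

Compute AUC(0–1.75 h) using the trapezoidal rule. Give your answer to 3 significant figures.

Trapezoidal AUC_0→1.75:
  [0→0.5]: (840.6+703.5)/2 × 0.5 = 386.025
  [0.5→1]: (703.5+588.7)/2 × 0.5 = 323.05
  [1→1.25]: (588.7+538.6)/2 × 0.25 = 140.9125
  [1.25→1.75]: (538.6+450.7)/2 × 0.5 = 247.325
  Sum = 1097.3125 µg/L·h

AUC = 1100 µg/L·h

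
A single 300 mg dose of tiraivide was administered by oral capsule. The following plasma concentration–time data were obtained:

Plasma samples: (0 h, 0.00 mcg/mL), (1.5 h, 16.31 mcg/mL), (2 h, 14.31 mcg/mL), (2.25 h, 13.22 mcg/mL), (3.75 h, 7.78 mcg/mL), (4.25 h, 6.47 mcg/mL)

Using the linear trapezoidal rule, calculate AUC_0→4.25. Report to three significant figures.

Trapezoidal AUC_0→4.25:
  [0→1.5]: (0.00+16.31)/2 × 1.5 = 12.2325
  [1.5→2]: (16.31+14.31)/2 × 0.5 = 7.655
  [2→2.25]: (14.31+13.22)/2 × 0.25 = 3.44125
  [2.25→3.75]: (13.22+7.78)/2 × 1.5 = 15.75
  [3.75→4.25]: (7.78+6.47)/2 × 0.5 = 3.5625
  Sum = 42.64125 mcg/mL·h

AUC = 42.6 mcg/mL·h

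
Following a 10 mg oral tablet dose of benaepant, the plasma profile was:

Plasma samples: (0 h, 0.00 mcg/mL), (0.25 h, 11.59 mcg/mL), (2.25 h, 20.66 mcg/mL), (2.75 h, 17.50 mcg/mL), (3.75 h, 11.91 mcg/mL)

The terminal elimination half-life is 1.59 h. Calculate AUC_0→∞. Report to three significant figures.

Trapezoidal AUC_0→3.75:
  [0→0.25]: (0.00+11.59)/2 × 0.25 = 1.44875
  [0.25→2.25]: (11.59+20.66)/2 × 2 = 32.25
  [2.25→2.75]: (20.66+17.50)/2 × 0.5 = 9.54
  [2.75→3.75]: (17.50+11.91)/2 × 1 = 14.705
  Sum = 57.94375 mcg/mL·h
k_e = ln2 / t½ = 0.693147 / 1.59 = 0.4359 h^-1
Extrapolated tail: C_last / k_e = 11.91 / 0.4359 = 27.323
AUC_0→∞ = 57.94375 + 27.323 = 85.26675 mcg/mL·h

AUC = 85.3 mcg/mL·h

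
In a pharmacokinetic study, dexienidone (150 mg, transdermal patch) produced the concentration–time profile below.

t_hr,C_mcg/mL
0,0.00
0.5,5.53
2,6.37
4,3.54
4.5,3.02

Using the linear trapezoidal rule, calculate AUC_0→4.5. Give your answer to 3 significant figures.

AUC = 21.9 mcg/mL·hr

Trapezoidal AUC_0→4.5:
  [0→0.5]: (0.00+5.53)/2 × 0.5 = 1.3825
  [0.5→2]: (5.53+6.37)/2 × 1.5 = 8.925
  [2→4]: (6.37+3.54)/2 × 2 = 9.91
  [4→4.5]: (3.54+3.02)/2 × 0.5 = 1.64
  Sum = 21.8575 mcg/mL·hr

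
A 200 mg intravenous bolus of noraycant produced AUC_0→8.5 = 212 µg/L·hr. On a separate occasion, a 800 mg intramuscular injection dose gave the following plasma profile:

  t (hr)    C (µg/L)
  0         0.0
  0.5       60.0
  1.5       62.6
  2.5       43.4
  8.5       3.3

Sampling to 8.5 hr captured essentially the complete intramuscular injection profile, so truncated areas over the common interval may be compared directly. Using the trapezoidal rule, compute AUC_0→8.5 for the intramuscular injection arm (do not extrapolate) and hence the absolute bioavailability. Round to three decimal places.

Trapezoidal AUC_0→8.5 (intramuscular injection):
  [0→0.5]: (0.0+60.0)/2 × 0.5 = 15.0
  [0.5→1.5]: (60.0+62.6)/2 × 1 = 61.3
  [1.5→2.5]: (62.6+43.4)/2 × 1 = 53.0
  [2.5→8.5]: (43.4+3.3)/2 × 6 = 140.1
  Sum = 269.4 µg/L·hr
F = (AUC_ev/D_ev)/(AUC_iv/D_iv) = (269.4/800)/(212/200) = 0.33675/1.06 = 0.3177

F = 0.318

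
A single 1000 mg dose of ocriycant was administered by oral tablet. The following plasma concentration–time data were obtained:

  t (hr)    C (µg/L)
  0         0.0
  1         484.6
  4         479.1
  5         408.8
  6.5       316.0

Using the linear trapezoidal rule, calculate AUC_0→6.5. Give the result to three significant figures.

Trapezoidal AUC_0→6.5:
  [0→1]: (0.0+484.6)/2 × 1 = 242.3
  [1→4]: (484.6+479.1)/2 × 3 = 1445.55
  [4→5]: (479.1+408.8)/2 × 1 = 443.95
  [5→6.5]: (408.8+316.0)/2 × 1.5 = 543.6
  Sum = 2675.4 µg/L·hr

AUC = 2680 µg/L·hr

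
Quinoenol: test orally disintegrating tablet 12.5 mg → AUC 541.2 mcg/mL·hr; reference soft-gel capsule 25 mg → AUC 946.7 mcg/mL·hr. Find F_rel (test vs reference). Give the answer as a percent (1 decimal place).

F_rel = (AUC_test/D_test) / (AUC_ref/D_ref)
      = (541.2/12.5) / (946.7/25)
      = 43.296 / 37.868 = 1.1433 = 114.33%

F_rel = 114.3%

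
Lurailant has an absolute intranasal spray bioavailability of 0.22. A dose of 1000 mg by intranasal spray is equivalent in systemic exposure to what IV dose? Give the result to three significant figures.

Systemic exposure from an extravascular dose = F × D_ev, so the equivalent IV dose is F × D_ev.
D_iv = F × D_ev = 0.22 × 1000 = 220 mg

D_iv = 220 mg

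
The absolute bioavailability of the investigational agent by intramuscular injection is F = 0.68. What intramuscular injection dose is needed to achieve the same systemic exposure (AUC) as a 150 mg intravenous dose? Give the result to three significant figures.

D_intramuscular = 221 mg

For equal systemic exposure: F × D_ev = D_iv
D_ev = D_iv / F = 150 / 0.68 = 220.588 mg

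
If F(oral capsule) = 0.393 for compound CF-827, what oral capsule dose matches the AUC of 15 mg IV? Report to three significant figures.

D_oral = 38.2 mg

For equal systemic exposure: F × D_ev = D_iv
D_ev = D_iv / F = 15 / 0.393 = 38.1679 mg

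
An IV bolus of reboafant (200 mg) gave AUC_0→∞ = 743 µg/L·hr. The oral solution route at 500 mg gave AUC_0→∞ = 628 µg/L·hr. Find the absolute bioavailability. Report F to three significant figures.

F = (AUC_ev / D_ev) / (AUC_iv / D_iv)
  = (628/500) / (743/200)
  = 1.256 / 3.715 = 0.3381

F = 0.338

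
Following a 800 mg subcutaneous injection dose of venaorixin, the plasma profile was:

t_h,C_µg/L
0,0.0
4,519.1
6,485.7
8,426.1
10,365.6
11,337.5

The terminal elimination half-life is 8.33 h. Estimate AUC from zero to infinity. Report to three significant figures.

Trapezoidal AUC_0→11:
  [0→4]: (0.0+519.1)/2 × 4 = 1038.2
  [4→6]: (519.1+485.7)/2 × 2 = 1004.8
  [6→8]: (485.7+426.1)/2 × 2 = 911.8
  [8→10]: (426.1+365.6)/2 × 2 = 791.7
  [10→11]: (365.6+337.5)/2 × 1 = 351.55
  Sum = 4098.05 µg/L·h
k_e = ln2 / t½ = 0.693147 / 8.33 = 0.0832 h^-1
Extrapolated tail: C_last / k_e = 337.5 / 0.0832 = 4056.490
AUC_0→∞ = 4098.05 + 4056.490 = 8154.54 µg/L·h

AUC = 8150 µg/L·h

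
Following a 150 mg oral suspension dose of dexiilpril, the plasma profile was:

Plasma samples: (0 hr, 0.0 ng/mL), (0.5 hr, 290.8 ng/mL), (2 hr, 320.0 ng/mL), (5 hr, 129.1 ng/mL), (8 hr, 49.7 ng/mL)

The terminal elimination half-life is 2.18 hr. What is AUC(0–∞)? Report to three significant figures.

AUC = 1630 ng/mL·hr

Trapezoidal AUC_0→8:
  [0→0.5]: (0.0+290.8)/2 × 0.5 = 72.7
  [0.5→2]: (290.8+320.0)/2 × 1.5 = 458.1
  [2→5]: (320.0+129.1)/2 × 3 = 673.65
  [5→8]: (129.1+49.7)/2 × 3 = 268.2
  Sum = 1472.65 ng/mL·hr
k_e = ln2 / t½ = 0.693147 / 2.18 = 0.3180 hr^-1
Extrapolated tail: C_last / k_e = 49.7 / 0.318 = 156.289
AUC_0→∞ = 1472.65 + 156.289 = 1628.939 ng/mL·hr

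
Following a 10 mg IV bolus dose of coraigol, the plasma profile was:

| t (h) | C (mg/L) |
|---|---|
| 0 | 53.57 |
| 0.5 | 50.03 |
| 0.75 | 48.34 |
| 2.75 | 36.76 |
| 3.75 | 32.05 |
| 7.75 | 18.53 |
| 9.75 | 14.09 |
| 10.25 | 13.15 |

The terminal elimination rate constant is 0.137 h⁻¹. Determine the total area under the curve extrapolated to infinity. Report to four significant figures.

Trapezoidal AUC_0→10.25:
  [0→0.5]: (53.57+50.03)/2 × 0.5 = 25.9
  [0.5→0.75]: (50.03+48.34)/2 × 0.25 = 12.29625
  [0.75→2.75]: (48.34+36.76)/2 × 2 = 85.1
  [2.75→3.75]: (36.76+32.05)/2 × 1 = 34.405
  [3.75→7.75]: (32.05+18.53)/2 × 4 = 101.16
  [7.75→9.75]: (18.53+14.09)/2 × 2 = 32.62
  [9.75→10.25]: (14.09+13.15)/2 × 0.5 = 6.81
  Sum = 298.29125 mg/L·h
Extrapolated tail: C_last / k_e = 13.15 / 0.137 = 95.985
AUC_0→∞ = 298.29125 + 95.985 = 394.27625 mg/L·h

AUC = 394.3 mg/L·h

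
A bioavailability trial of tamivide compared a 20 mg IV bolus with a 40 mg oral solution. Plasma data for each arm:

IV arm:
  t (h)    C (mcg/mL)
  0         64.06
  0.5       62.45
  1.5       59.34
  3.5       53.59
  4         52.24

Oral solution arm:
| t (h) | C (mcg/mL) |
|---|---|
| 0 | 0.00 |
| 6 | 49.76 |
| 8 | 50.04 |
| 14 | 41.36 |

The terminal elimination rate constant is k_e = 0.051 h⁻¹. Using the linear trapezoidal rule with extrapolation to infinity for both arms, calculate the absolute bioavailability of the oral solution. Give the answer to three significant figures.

F = 0.531

Trapezoidal AUC_0→4 (IV):
  [0→0.5]: (64.06+62.45)/2 × 0.5 = 31.6275
  [0.5→1.5]: (62.45+59.34)/2 × 1 = 60.895
  [1.5→3.5]: (59.34+53.59)/2 × 2 = 112.93
  [3.5→4]: (53.59+52.24)/2 × 0.5 = 26.4575
  Sum = 231.91 mcg/mL·h
IV tail: 52.24/0.051 = 1024.314; AUC_iv,0→∞ = 231.91 + 1024.314 = 1256.224 mcg/mL·h
Trapezoidal AUC_0→14 (oral solution):
  [0→6]: (0.00+49.76)/2 × 6 = 149.28
  [6→8]: (49.76+50.04)/2 × 2 = 99.8
  [8→14]: (50.04+41.36)/2 × 6 = 274.2
  Sum = 523.28 mcg/mL·h
oral solution tail: 41.36/0.051 = 810.980; AUC_ev,0→∞ = 523.28 + 810.980 = 1334.26 mcg/mL·h
F = (AUC_ev/D_ev)/(AUC_iv/D_iv) = (1334.26/40)/(1256.224/20) = 33.3565/62.8112 = 0.5311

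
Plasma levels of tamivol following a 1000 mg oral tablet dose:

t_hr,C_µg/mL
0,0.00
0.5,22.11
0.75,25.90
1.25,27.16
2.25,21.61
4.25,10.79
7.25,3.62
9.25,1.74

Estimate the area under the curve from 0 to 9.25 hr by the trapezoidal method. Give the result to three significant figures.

Trapezoidal AUC_0→9.25:
  [0→0.5]: (0.00+22.11)/2 × 0.5 = 5.5275
  [0.5→0.75]: (22.11+25.90)/2 × 0.25 = 6.00125
  [0.75→1.25]: (25.90+27.16)/2 × 0.5 = 13.265
  [1.25→2.25]: (27.16+21.61)/2 × 1 = 24.385
  [2.25→4.25]: (21.61+10.79)/2 × 2 = 32.4
  [4.25→7.25]: (10.79+3.62)/2 × 3 = 21.615
  [7.25→9.25]: (3.62+1.74)/2 × 2 = 5.36
  Sum = 108.55375 µg/mL·hr

AUC = 109 µg/mL·hr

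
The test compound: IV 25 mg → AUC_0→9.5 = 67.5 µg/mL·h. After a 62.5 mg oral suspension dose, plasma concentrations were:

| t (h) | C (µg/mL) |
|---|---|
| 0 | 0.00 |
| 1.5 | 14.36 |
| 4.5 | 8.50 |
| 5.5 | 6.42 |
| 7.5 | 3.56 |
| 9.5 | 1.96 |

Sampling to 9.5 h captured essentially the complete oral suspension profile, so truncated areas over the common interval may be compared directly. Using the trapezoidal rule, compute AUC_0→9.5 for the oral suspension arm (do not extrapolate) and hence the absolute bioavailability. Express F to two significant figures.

Trapezoidal AUC_0→9.5 (oral suspension):
  [0→1.5]: (0.00+14.36)/2 × 1.5 = 10.77
  [1.5→4.5]: (14.36+8.50)/2 × 3 = 34.29
  [4.5→5.5]: (8.50+6.42)/2 × 1 = 7.46
  [5.5→7.5]: (6.42+3.56)/2 × 2 = 9.98
  [7.5→9.5]: (3.56+1.96)/2 × 2 = 5.52
  Sum = 68.02 µg/mL·h
F = (AUC_ev/D_ev)/(AUC_iv/D_iv) = (68.02/62.5)/(67.5/25) = 1.08832/2.7 = 0.4031

F = 0.40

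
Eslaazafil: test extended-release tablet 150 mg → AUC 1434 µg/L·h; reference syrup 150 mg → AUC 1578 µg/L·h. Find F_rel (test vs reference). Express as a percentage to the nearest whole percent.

F_rel = (AUC_test/D_test) / (AUC_ref/D_ref)
      = (1434/150) / (1578/150)
      = 9.56 / 10.52 = 0.9087 = 90.87%

F_rel = 91%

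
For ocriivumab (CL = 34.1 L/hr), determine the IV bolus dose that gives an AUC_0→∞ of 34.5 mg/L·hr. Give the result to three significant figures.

Dose_iv = CL × AUC_0→∞
     = 34.1 × 34.5 = 1176.45 mg

Dose = 1180 mg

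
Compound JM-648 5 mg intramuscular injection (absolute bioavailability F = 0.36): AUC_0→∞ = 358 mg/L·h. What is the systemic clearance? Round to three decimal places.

CL = 0.005 L/h

CL = F × Dose / AUC_0→∞
   = 0.36 × 5 / 358 = 0.00502793 L/h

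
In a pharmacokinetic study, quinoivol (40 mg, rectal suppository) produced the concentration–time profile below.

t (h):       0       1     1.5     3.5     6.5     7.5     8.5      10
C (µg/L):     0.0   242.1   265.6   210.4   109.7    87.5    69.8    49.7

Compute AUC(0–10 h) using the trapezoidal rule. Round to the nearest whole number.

AUC = 1471 µg/L·h

Trapezoidal AUC_0→10:
  [0→1]: (0.0+242.1)/2 × 1 = 121.05
  [1→1.5]: (242.1+265.6)/2 × 0.5 = 126.925
  [1.5→3.5]: (265.6+210.4)/2 × 2 = 476.0
  [3.5→6.5]: (210.4+109.7)/2 × 3 = 480.15
  [6.5→7.5]: (109.7+87.5)/2 × 1 = 98.6
  [7.5→8.5]: (87.5+69.8)/2 × 1 = 78.65
  [8.5→10]: (69.8+49.7)/2 × 1.5 = 89.625
  Sum = 1471.0 µg/L·h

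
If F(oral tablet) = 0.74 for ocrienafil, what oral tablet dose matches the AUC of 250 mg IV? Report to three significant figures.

D_oral = 338 mg

For equal systemic exposure: F × D_ev = D_iv
D_ev = D_iv / F = 250 / 0.74 = 337.838 mg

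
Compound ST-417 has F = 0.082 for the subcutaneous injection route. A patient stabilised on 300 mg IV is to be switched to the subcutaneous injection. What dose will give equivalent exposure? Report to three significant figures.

For equal systemic exposure: F × D_ev = D_iv
D_ev = D_iv / F = 300 / 0.082 = 3658.54 mg

D_subcutaneous = 3660 mg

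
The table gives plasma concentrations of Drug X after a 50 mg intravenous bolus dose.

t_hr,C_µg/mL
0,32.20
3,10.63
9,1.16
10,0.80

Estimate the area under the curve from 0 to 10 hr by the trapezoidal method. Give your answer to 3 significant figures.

AUC = 101 µg/mL·hr

Trapezoidal AUC_0→10:
  [0→3]: (32.20+10.63)/2 × 3 = 64.245
  [3→9]: (10.63+1.16)/2 × 6 = 35.37
  [9→10]: (1.16+0.80)/2 × 1 = 0.98
  Sum = 100.595 µg/mL·hr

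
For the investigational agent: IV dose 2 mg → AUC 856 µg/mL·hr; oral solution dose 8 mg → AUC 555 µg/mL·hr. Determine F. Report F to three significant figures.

F = (AUC_ev / D_ev) / (AUC_iv / D_iv)
  = (555/8) / (856/2)
  = 69.375 / 428 = 0.1621

F = 0.162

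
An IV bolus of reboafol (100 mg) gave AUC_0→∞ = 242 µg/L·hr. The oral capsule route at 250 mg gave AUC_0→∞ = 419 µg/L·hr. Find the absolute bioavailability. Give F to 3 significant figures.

F = (AUC_ev / D_ev) / (AUC_iv / D_iv)
  = (419/250) / (242/100)
  = 1.676 / 2.42 = 0.6926

F = 0.693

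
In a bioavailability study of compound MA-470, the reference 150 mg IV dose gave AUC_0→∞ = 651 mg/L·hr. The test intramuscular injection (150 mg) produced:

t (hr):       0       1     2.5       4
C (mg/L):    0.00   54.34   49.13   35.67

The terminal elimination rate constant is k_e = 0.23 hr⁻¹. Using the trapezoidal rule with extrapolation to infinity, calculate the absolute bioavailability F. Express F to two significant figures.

Trapezoidal AUC_0→4 (intramuscular injection):
  [0→1]: (0.00+54.34)/2 × 1 = 27.17
  [1→2.5]: (54.34+49.13)/2 × 1.5 = 77.6025
  [2.5→4]: (49.13+35.67)/2 × 1.5 = 63.6
  Sum = 168.3725 mg/L·hr
Tail: C_last/k_e = 35.67/0.23 = 155.087
AUC_0→∞ (intramuscular injection) = 168.3725 + 155.087 = 323.4595 mg/L·hr
F = (AUC_ev/D_ev)/(AUC_iv/D_iv) = (323.4595/150)/(651/150) = 2.1564/4.34 = 0.4969

F = 0.50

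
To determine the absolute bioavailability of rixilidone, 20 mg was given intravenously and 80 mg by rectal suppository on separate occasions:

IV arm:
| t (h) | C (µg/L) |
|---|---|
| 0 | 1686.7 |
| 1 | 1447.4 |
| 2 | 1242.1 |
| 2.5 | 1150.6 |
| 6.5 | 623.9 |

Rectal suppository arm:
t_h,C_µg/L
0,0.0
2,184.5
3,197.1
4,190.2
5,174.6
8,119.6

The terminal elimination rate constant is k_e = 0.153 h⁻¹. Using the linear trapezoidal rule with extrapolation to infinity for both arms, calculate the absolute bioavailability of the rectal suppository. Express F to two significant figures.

F = 0.044

Trapezoidal AUC_0→6.5 (IV):
  [0→1]: (1686.7+1447.4)/2 × 1 = 1567.05
  [1→2]: (1447.4+1242.1)/2 × 1 = 1344.75
  [2→2.5]: (1242.1+1150.6)/2 × 0.5 = 598.175
  [2.5→6.5]: (1150.6+623.9)/2 × 4 = 3549.0
  Sum = 7058.975 µg/L·h
IV tail: 623.9/0.153 = 4077.778; AUC_iv,0→∞ = 7058.975 + 4077.778 = 11136.753 µg/L·h
Trapezoidal AUC_0→8 (rectal suppository):
  [0→2]: (0.0+184.5)/2 × 2 = 184.5
  [2→3]: (184.5+197.1)/2 × 1 = 190.8
  [3→4]: (197.1+190.2)/2 × 1 = 193.65
  [4→5]: (190.2+174.6)/2 × 1 = 182.4
  [5→8]: (174.6+119.6)/2 × 3 = 441.3
  Sum = 1192.65 µg/L·h
rectal suppository tail: 119.6/0.153 = 781.699; AUC_ev,0→∞ = 1192.65 + 781.699 = 1974.349 µg/L·h
F = (AUC_ev/D_ev)/(AUC_iv/D_iv) = (1974.349/80)/(11136.753/20) = 24.6794/556.83765 = 0.0443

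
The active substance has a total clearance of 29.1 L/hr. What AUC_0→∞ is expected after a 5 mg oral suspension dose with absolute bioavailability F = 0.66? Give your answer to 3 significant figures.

AUC_0→∞ = F × Dose / CL
        = 0.66 × 5 / 29.1 = 0.113402 mg/L·hr

AUC = 0.113 mg/L·hr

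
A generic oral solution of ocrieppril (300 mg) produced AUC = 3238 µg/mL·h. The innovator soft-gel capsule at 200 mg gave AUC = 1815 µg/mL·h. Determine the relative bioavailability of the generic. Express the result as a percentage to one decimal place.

F_rel = (AUC_test/D_test) / (AUC_ref/D_ref)
      = (3238/300) / (1815/200)
      = 10.7933 / 9.075 = 1.1893 = 118.93%

F_rel = 118.9%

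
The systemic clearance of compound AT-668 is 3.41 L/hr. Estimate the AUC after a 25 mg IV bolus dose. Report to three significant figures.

AUC = 7.33 mg/L·hr

AUC_0→∞ = Dose_iv / CL
        = 25 / 3.41 = 7.33138 mg/L·hr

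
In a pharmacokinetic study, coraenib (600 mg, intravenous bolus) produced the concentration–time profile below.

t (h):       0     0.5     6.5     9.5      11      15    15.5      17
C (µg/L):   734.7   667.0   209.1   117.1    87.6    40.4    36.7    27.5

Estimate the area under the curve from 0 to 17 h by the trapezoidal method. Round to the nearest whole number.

Trapezoidal AUC_0→17:
  [0→0.5]: (734.7+667.0)/2 × 0.5 = 350.425
  [0.5→6.5]: (667.0+209.1)/2 × 6 = 2628.3
  [6.5→9.5]: (209.1+117.1)/2 × 3 = 489.3
  [9.5→11]: (117.1+87.6)/2 × 1.5 = 153.525
  [11→15]: (87.6+40.4)/2 × 4 = 256.0
  [15→15.5]: (40.4+36.7)/2 × 0.5 = 19.275
  [15.5→17]: (36.7+27.5)/2 × 1.5 = 48.15
  Sum = 3944.975 µg/L·h

AUC = 3945 µg/L·h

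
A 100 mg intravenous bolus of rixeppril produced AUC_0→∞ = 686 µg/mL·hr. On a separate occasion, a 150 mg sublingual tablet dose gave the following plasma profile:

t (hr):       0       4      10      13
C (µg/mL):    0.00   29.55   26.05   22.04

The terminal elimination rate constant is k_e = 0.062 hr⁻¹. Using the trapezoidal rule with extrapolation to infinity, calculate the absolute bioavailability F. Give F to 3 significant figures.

F = 0.635

Trapezoidal AUC_0→13 (sublingual tablet):
  [0→4]: (0.00+29.55)/2 × 4 = 59.1
  [4→10]: (29.55+26.05)/2 × 6 = 166.8
  [10→13]: (26.05+22.04)/2 × 3 = 72.135
  Sum = 298.035 µg/mL·hr
Tail: C_last/k_e = 22.04/0.062 = 355.484
AUC_0→∞ (sublingual tablet) = 298.035 + 355.484 = 653.519 µg/mL·hr
F = (AUC_ev/D_ev)/(AUC_iv/D_iv) = (653.519/150)/(686/100) = 4.35679/6.86 = 0.6351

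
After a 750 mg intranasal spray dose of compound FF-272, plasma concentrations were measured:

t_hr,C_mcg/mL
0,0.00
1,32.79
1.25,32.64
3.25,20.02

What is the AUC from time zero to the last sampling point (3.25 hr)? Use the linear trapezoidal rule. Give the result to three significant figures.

Trapezoidal AUC_0→3.25:
  [0→1]: (0.00+32.79)/2 × 1 = 16.395
  [1→1.25]: (32.79+32.64)/2 × 0.25 = 8.17875
  [1.25→3.25]: (32.64+20.02)/2 × 2 = 52.66
  Sum = 77.23375 mcg/mL·hr

AUC = 77.2 mcg/mL·hr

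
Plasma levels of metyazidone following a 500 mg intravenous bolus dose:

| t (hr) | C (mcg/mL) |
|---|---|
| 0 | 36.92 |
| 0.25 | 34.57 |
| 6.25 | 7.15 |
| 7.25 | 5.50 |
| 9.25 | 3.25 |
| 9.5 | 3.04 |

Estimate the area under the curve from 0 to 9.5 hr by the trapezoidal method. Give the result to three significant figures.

AUC = 150 mcg/mL·hr

Trapezoidal AUC_0→9.5:
  [0→0.25]: (36.92+34.57)/2 × 0.25 = 8.93625
  [0.25→6.25]: (34.57+7.15)/2 × 6 = 125.16
  [6.25→7.25]: (7.15+5.50)/2 × 1 = 6.325
  [7.25→9.25]: (5.50+3.25)/2 × 2 = 8.75
  [9.25→9.5]: (3.25+3.04)/2 × 0.25 = 0.78625
  Sum = 149.9575 mcg/mL·hr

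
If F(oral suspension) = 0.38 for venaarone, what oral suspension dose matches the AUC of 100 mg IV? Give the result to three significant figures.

D_oral = 263 mg

For equal systemic exposure: F × D_ev = D_iv
D_ev = D_iv / F = 100 / 0.38 = 263.158 mg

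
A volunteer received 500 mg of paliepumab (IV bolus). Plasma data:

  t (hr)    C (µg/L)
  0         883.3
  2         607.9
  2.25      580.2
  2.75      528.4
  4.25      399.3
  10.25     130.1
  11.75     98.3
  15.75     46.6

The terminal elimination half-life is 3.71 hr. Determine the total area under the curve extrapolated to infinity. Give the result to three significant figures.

Trapezoidal AUC_0→15.75:
  [0→2]: (883.3+607.9)/2 × 2 = 1491.2
  [2→2.25]: (607.9+580.2)/2 × 0.25 = 148.5125
  [2.25→2.75]: (580.2+528.4)/2 × 0.5 = 277.15
  [2.75→4.25]: (528.4+399.3)/2 × 1.5 = 695.775
  [4.25→10.25]: (399.3+130.1)/2 × 6 = 1588.2
  [10.25→11.75]: (130.1+98.3)/2 × 1.5 = 171.3
  [11.75→15.75]: (98.3+46.6)/2 × 4 = 289.8
  Sum = 4661.9375 µg/L·hr
k_e = ln2 / t½ = 0.693147 / 3.71 = 0.1868 hr^-1
Extrapolated tail: C_last / k_e = 46.6 / 0.1868 = 249.465
AUC_0→∞ = 4661.9375 + 249.465 = 4911.4025 µg/L·hr

AUC = 4910 µg/L·hr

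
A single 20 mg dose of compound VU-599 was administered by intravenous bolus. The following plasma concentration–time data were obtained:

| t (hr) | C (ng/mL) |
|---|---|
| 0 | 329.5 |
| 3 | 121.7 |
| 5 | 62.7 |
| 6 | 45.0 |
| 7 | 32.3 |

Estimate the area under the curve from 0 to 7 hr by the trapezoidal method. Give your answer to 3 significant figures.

AUC = 954 ng/mL·hr

Trapezoidal AUC_0→7:
  [0→3]: (329.5+121.7)/2 × 3 = 676.8
  [3→5]: (121.7+62.7)/2 × 2 = 184.4
  [5→6]: (62.7+45.0)/2 × 1 = 53.85
  [6→7]: (45.0+32.3)/2 × 1 = 38.65
  Sum = 953.7 ng/mL·hr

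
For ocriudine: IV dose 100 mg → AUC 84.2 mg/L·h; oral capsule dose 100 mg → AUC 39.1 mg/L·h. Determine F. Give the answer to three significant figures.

F = (AUC_ev / D_ev) / (AUC_iv / D_iv)
  = (39.1/100) / (84.2/100)
  = 0.391 / 0.842 = 0.4644

F = 0.464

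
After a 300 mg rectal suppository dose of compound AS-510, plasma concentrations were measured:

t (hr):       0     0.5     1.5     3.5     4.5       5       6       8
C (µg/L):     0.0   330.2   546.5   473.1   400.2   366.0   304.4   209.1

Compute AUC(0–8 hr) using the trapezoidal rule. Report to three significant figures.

Trapezoidal AUC_0→8:
  [0→0.5]: (0.0+330.2)/2 × 0.5 = 82.55
  [0.5→1.5]: (330.2+546.5)/2 × 1 = 438.35
  [1.5→3.5]: (546.5+473.1)/2 × 2 = 1019.6
  [3.5→4.5]: (473.1+400.2)/2 × 1 = 436.65
  [4.5→5]: (400.2+366.0)/2 × 0.5 = 191.55
  [5→6]: (366.0+304.4)/2 × 1 = 335.2
  [6→8]: (304.4+209.1)/2 × 2 = 513.5
  Sum = 3017.4 µg/L·hr

AUC = 3020 µg/L·hr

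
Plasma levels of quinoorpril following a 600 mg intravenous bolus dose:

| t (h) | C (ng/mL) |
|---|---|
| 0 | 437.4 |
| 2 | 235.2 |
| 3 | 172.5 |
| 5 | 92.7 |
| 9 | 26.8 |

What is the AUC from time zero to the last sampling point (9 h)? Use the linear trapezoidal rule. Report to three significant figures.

AUC = 1380 ng/mL·h

Trapezoidal AUC_0→9:
  [0→2]: (437.4+235.2)/2 × 2 = 672.6
  [2→3]: (235.2+172.5)/2 × 1 = 203.85
  [3→5]: (172.5+92.7)/2 × 2 = 265.2
  [5→9]: (92.7+26.8)/2 × 4 = 239.0
  Sum = 1380.65 ng/mL·h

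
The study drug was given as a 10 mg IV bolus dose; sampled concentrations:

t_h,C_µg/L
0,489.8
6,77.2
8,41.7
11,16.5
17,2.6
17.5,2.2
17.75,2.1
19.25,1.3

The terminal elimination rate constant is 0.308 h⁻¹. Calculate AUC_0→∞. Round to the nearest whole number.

AUC = 1973 µg/L·h

Trapezoidal AUC_0→19.25:
  [0→6]: (489.8+77.2)/2 × 6 = 1701.0
  [6→8]: (77.2+41.7)/2 × 2 = 118.9
  [8→11]: (41.7+16.5)/2 × 3 = 87.3
  [11→17]: (16.5+2.6)/2 × 6 = 57.3
  [17→17.5]: (2.6+2.2)/2 × 0.5 = 1.2
  [17.5→17.75]: (2.2+2.1)/2 × 0.25 = 0.5375
  [17.75→19.25]: (2.1+1.3)/2 × 1.5 = 2.55
  Sum = 1968.7875 µg/L·h
Extrapolated tail: C_last / k_e = 1.3 / 0.308 = 4.221
AUC_0→∞ = 1968.7875 + 4.221 = 1973.0085 µg/L·h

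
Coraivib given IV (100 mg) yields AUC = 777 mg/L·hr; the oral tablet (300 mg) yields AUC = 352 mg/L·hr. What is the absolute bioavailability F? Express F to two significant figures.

F = 0.15

F = (AUC_ev / D_ev) / (AUC_iv / D_iv)
  = (352/300) / (777/100)
  = 1.17333 / 7.77 = 0.1510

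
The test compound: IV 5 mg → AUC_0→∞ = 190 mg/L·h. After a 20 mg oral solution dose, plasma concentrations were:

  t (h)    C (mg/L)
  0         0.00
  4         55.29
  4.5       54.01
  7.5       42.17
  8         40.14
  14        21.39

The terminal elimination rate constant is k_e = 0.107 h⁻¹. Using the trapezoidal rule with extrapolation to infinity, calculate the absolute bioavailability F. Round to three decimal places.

Trapezoidal AUC_0→14 (oral solution):
  [0→4]: (0.00+55.29)/2 × 4 = 110.58
  [4→4.5]: (55.29+54.01)/2 × 0.5 = 27.325
  [4.5→7.5]: (54.01+42.17)/2 × 3 = 144.27
  [7.5→8]: (42.17+40.14)/2 × 0.5 = 20.5775
  [8→14]: (40.14+21.39)/2 × 6 = 184.59
  Sum = 487.3425 mg/L·h
Tail: C_last/k_e = 21.39/0.107 = 199.907
AUC_0→∞ (oral solution) = 487.3425 + 199.907 = 687.2495 mg/L·h
F = (AUC_ev/D_ev)/(AUC_iv/D_iv) = (687.2495/20)/(190/5) = 34.362475/38 = 0.9043

F = 0.904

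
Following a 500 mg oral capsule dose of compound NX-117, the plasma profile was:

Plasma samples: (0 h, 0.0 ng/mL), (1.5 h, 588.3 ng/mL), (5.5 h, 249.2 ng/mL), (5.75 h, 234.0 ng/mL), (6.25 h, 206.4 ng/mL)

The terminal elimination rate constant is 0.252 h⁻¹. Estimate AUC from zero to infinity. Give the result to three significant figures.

Trapezoidal AUC_0→6.25:
  [0→1.5]: (0.0+588.3)/2 × 1.5 = 441.225
  [1.5→5.5]: (588.3+249.2)/2 × 4 = 1675.0
  [5.5→5.75]: (249.2+234.0)/2 × 0.25 = 60.4
  [5.75→6.25]: (234.0+206.4)/2 × 0.5 = 110.1
  Sum = 2286.725 ng/mL·h
Extrapolated tail: C_last / k_e = 206.4 / 0.252 = 819.048
AUC_0→∞ = 2286.725 + 819.048 = 3105.773 ng/mL·h

AUC = 3110 ng/mL·h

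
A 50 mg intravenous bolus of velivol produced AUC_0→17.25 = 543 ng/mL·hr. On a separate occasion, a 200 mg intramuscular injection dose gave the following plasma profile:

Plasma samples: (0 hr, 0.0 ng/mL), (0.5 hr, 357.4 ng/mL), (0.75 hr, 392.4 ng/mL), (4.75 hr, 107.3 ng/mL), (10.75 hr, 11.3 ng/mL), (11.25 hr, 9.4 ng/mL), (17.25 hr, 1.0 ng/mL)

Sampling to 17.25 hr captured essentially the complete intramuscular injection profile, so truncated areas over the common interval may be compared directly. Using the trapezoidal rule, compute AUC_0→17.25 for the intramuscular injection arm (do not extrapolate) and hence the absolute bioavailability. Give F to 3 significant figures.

Trapezoidal AUC_0→17.25 (intramuscular injection):
  [0→0.5]: (0.0+357.4)/2 × 0.5 = 89.35
  [0.5→0.75]: (357.4+392.4)/2 × 0.25 = 93.725
  [0.75→4.75]: (392.4+107.3)/2 × 4 = 999.4
  [4.75→10.75]: (107.3+11.3)/2 × 6 = 355.8
  [10.75→11.25]: (11.3+9.4)/2 × 0.5 = 5.175
  [11.25→17.25]: (9.4+1.0)/2 × 6 = 31.2
  Sum = 1574.65 ng/mL·hr
F = (AUC_ev/D_ev)/(AUC_iv/D_iv) = (1574.65/200)/(543/50) = 7.87325/10.86 = 0.7250

F = 0.725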